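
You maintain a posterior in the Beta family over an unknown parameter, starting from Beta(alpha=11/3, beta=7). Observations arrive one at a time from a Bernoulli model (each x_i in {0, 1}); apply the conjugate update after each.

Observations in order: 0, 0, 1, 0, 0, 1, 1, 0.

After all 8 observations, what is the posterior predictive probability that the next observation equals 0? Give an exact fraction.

obs 1: x=0 → posterior Beta(11/3, 8)
obs 2: x=0 → posterior Beta(11/3, 9)
obs 3: x=1 → posterior Beta(14/3, 9)
obs 4: x=0 → posterior Beta(14/3, 10)
obs 5: x=0 → posterior Beta(14/3, 11)
obs 6: x=1 → posterior Beta(17/3, 11)
obs 7: x=1 → posterior Beta(20/3, 11)
obs 8: x=0 → posterior Beta(20/3, 12)

9/14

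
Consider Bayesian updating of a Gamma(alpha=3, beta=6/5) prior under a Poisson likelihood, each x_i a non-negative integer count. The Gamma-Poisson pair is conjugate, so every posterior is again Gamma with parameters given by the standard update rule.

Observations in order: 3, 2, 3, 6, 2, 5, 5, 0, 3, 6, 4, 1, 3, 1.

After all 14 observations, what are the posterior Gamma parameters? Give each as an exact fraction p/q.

obs 1: x=3 → posterior Gamma(6, 11/5)
obs 2: x=2 → posterior Gamma(8, 16/5)
obs 3: x=3 → posterior Gamma(11, 21/5)
obs 4: x=6 → posterior Gamma(17, 26/5)
obs 5: x=2 → posterior Gamma(19, 31/5)
obs 6: x=5 → posterior Gamma(24, 36/5)
obs 7: x=5 → posterior Gamma(29, 41/5)
obs 8: x=0 → posterior Gamma(29, 46/5)
obs 9: x=3 → posterior Gamma(32, 51/5)
obs 10: x=6 → posterior Gamma(38, 56/5)
obs 11: x=4 → posterior Gamma(42, 61/5)
obs 12: x=1 → posterior Gamma(43, 66/5)
obs 13: x=3 → posterior Gamma(46, 71/5)
obs 14: x=1 → posterior Gamma(47, 76/5)

alpha=47, beta=76/5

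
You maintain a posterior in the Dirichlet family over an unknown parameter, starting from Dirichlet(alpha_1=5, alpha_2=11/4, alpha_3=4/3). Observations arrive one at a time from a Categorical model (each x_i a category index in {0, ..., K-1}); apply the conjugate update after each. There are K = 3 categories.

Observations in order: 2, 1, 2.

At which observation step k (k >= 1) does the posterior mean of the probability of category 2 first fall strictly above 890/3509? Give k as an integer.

obs 1: x=2 → posterior Dirichlet(5, 11/4, 7/3)
obs 2: x=1 → posterior Dirichlet(5, 15/4, 7/3)
obs 3: x=2 → posterior Dirichlet(5, 15/4, 10/3)

k = 3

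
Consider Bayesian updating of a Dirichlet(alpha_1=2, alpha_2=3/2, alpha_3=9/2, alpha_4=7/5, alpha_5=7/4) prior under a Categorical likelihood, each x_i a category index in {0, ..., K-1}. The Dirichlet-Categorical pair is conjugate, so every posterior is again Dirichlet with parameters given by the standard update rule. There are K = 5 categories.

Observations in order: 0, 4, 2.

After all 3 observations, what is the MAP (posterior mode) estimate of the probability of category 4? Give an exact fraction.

35/183

obs 1: x=0 → posterior Dirichlet(3, 3/2, 9/2, 7/5, 7/4)
obs 2: x=4 → posterior Dirichlet(3, 3/2, 9/2, 7/5, 11/4)
obs 3: x=2 → posterior Dirichlet(3, 3/2, 11/2, 7/5, 11/4)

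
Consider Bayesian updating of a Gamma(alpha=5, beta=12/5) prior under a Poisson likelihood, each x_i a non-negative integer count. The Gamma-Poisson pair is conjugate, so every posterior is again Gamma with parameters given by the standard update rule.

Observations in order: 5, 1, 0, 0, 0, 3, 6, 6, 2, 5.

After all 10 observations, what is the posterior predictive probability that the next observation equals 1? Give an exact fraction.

23249290158401766262984121195909776860765985509895842960506880/122051547946915276501139298573834221091215046641684146917022729

obs 1: x=5 → posterior Gamma(10, 17/5)
obs 2: x=1 → posterior Gamma(11, 22/5)
obs 3: x=0 → posterior Gamma(11, 27/5)
obs 4: x=0 → posterior Gamma(11, 32/5)
obs 5: x=0 → posterior Gamma(11, 37/5)
obs 6: x=3 → posterior Gamma(14, 42/5)
obs 7: x=6 → posterior Gamma(20, 47/5)
obs 8: x=6 → posterior Gamma(26, 52/5)
obs 9: x=2 → posterior Gamma(28, 57/5)
obs 10: x=5 → posterior Gamma(33, 62/5)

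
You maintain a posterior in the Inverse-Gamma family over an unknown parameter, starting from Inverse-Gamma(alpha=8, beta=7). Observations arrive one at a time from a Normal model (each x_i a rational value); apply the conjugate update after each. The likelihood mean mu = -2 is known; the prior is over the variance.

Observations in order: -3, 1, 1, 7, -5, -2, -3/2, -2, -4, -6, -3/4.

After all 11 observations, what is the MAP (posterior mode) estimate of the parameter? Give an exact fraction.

2317/464

obs 1: x=-3 → posterior Inverse-Gamma(17/2, 15/2)
obs 2: x=1 → posterior Inverse-Gamma(9, 12)
obs 3: x=1 → posterior Inverse-Gamma(19/2, 33/2)
obs 4: x=7 → posterior Inverse-Gamma(10, 57)
obs 5: x=-5 → posterior Inverse-Gamma(21/2, 123/2)
obs 6: x=-2 → posterior Inverse-Gamma(11, 123/2)
obs 7: x=-3/2 → posterior Inverse-Gamma(23/2, 493/8)
obs 8: x=-2 → posterior Inverse-Gamma(12, 493/8)
obs 9: x=-4 → posterior Inverse-Gamma(25/2, 509/8)
obs 10: x=-6 → posterior Inverse-Gamma(13, 573/8)
obs 11: x=-3/4 → posterior Inverse-Gamma(27/2, 2317/32)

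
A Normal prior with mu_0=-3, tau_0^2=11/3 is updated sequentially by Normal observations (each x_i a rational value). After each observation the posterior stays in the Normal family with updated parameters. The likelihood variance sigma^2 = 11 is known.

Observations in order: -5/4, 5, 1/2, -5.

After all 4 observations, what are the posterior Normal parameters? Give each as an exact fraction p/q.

obs 1: x=-5/4 → posterior Normal(-41/16, 11/4)
obs 2: x=5 → posterior Normal(-21/20, 11/5)
obs 3: x=1/2 → posterior Normal(-19/24, 11/6)
obs 4: x=-5 → posterior Normal(-39/28, 11/7)

mu_0=-39/28, tau_0^2=11/7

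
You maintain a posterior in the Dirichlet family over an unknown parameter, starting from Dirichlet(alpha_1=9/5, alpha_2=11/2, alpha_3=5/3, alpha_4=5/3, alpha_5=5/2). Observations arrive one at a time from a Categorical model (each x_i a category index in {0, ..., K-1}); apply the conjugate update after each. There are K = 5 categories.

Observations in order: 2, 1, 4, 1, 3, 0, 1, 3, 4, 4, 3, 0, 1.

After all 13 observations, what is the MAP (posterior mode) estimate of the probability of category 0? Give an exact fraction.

42/317

obs 1: x=2 → posterior Dirichlet(9/5, 11/2, 8/3, 5/3, 5/2)
obs 2: x=1 → posterior Dirichlet(9/5, 13/2, 8/3, 5/3, 5/2)
obs 3: x=4 → posterior Dirichlet(9/5, 13/2, 8/3, 5/3, 7/2)
obs 4: x=1 → posterior Dirichlet(9/5, 15/2, 8/3, 5/3, 7/2)
obs 5: x=3 → posterior Dirichlet(9/5, 15/2, 8/3, 8/3, 7/2)
obs 6: x=0 → posterior Dirichlet(14/5, 15/2, 8/3, 8/3, 7/2)
obs 7: x=1 → posterior Dirichlet(14/5, 17/2, 8/3, 8/3, 7/2)
obs 8: x=3 → posterior Dirichlet(14/5, 17/2, 8/3, 11/3, 7/2)
obs 9: x=4 → posterior Dirichlet(14/5, 17/2, 8/3, 11/3, 9/2)
obs 10: x=4 → posterior Dirichlet(14/5, 17/2, 8/3, 11/3, 11/2)
obs 11: x=3 → posterior Dirichlet(14/5, 17/2, 8/3, 14/3, 11/2)
obs 12: x=0 → posterior Dirichlet(19/5, 17/2, 8/3, 14/3, 11/2)
obs 13: x=1 → posterior Dirichlet(19/5, 19/2, 8/3, 14/3, 11/2)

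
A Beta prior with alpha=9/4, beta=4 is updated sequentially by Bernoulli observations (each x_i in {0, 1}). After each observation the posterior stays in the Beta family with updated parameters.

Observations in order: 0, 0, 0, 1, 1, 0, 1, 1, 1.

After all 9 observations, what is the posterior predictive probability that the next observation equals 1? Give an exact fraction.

29/61

obs 1: x=0 → posterior Beta(9/4, 5)
obs 2: x=0 → posterior Beta(9/4, 6)
obs 3: x=0 → posterior Beta(9/4, 7)
obs 4: x=1 → posterior Beta(13/4, 7)
obs 5: x=1 → posterior Beta(17/4, 7)
obs 6: x=0 → posterior Beta(17/4, 8)
obs 7: x=1 → posterior Beta(21/4, 8)
obs 8: x=1 → posterior Beta(25/4, 8)
obs 9: x=1 → posterior Beta(29/4, 8)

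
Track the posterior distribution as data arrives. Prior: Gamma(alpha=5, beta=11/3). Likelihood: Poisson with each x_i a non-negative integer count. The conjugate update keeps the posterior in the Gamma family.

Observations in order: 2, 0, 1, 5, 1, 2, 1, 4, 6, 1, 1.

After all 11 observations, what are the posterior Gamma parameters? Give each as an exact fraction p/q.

alpha=29, beta=44/3

obs 1: x=2 → posterior Gamma(7, 14/3)
obs 2: x=0 → posterior Gamma(7, 17/3)
obs 3: x=1 → posterior Gamma(8, 20/3)
obs 4: x=5 → posterior Gamma(13, 23/3)
obs 5: x=1 → posterior Gamma(14, 26/3)
obs 6: x=2 → posterior Gamma(16, 29/3)
obs 7: x=1 → posterior Gamma(17, 32/3)
obs 8: x=4 → posterior Gamma(21, 35/3)
obs 9: x=6 → posterior Gamma(27, 38/3)
obs 10: x=1 → posterior Gamma(28, 41/3)
obs 11: x=1 → posterior Gamma(29, 44/3)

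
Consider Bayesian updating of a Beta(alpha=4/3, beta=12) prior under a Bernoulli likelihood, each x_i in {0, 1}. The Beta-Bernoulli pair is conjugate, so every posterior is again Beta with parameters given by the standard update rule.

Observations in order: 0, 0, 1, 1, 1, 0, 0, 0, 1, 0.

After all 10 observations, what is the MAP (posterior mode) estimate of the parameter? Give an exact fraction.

obs 1: x=0 → posterior Beta(4/3, 13)
obs 2: x=0 → posterior Beta(4/3, 14)
obs 3: x=1 → posterior Beta(7/3, 14)
obs 4: x=1 → posterior Beta(10/3, 14)
obs 5: x=1 → posterior Beta(13/3, 14)
obs 6: x=0 → posterior Beta(13/3, 15)
obs 7: x=0 → posterior Beta(13/3, 16)
obs 8: x=0 → posterior Beta(13/3, 17)
obs 9: x=1 → posterior Beta(16/3, 17)
obs 10: x=0 → posterior Beta(16/3, 18)

13/64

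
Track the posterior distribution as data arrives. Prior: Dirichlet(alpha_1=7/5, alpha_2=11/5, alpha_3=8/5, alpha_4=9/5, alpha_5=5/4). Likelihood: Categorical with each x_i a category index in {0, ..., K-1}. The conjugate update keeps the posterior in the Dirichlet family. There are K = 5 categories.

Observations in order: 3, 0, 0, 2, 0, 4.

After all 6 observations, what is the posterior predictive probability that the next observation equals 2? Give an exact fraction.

obs 1: x=3 → posterior Dirichlet(7/5, 11/5, 8/5, 14/5, 5/4)
obs 2: x=0 → posterior Dirichlet(12/5, 11/5, 8/5, 14/5, 5/4)
obs 3: x=0 → posterior Dirichlet(17/5, 11/5, 8/5, 14/5, 5/4)
obs 4: x=2 → posterior Dirichlet(17/5, 11/5, 13/5, 14/5, 5/4)
obs 5: x=0 → posterior Dirichlet(22/5, 11/5, 13/5, 14/5, 5/4)
obs 6: x=4 → posterior Dirichlet(22/5, 11/5, 13/5, 14/5, 9/4)

52/285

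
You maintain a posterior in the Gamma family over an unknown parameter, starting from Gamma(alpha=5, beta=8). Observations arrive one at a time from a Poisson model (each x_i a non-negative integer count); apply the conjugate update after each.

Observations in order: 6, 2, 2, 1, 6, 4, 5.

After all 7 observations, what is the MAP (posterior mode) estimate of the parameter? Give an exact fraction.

2

obs 1: x=6 → posterior Gamma(11, 9)
obs 2: x=2 → posterior Gamma(13, 10)
obs 3: x=2 → posterior Gamma(15, 11)
obs 4: x=1 → posterior Gamma(16, 12)
obs 5: x=6 → posterior Gamma(22, 13)
obs 6: x=4 → posterior Gamma(26, 14)
obs 7: x=5 → posterior Gamma(31, 15)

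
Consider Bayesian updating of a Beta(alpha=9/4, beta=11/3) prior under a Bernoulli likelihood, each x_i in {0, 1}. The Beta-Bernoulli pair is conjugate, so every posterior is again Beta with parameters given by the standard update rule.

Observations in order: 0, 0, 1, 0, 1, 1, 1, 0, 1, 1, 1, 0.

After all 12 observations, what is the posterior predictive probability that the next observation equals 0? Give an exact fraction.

obs 1: x=0 → posterior Beta(9/4, 14/3)
obs 2: x=0 → posterior Beta(9/4, 17/3)
obs 3: x=1 → posterior Beta(13/4, 17/3)
obs 4: x=0 → posterior Beta(13/4, 20/3)
obs 5: x=1 → posterior Beta(17/4, 20/3)
obs 6: x=1 → posterior Beta(21/4, 20/3)
obs 7: x=1 → posterior Beta(25/4, 20/3)
obs 8: x=0 → posterior Beta(25/4, 23/3)
obs 9: x=1 → posterior Beta(29/4, 23/3)
obs 10: x=1 → posterior Beta(33/4, 23/3)
obs 11: x=1 → posterior Beta(37/4, 23/3)
obs 12: x=0 → posterior Beta(37/4, 26/3)

104/215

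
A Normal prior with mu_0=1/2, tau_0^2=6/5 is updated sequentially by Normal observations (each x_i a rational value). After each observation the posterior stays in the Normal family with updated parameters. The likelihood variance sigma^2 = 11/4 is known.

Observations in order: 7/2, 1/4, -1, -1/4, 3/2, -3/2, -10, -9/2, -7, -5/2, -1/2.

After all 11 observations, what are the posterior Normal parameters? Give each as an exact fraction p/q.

mu_0=-91/58, tau_0^2=6/29

obs 1: x=7/2 → posterior Normal(223/158, 66/79)
obs 2: x=1/4 → posterior Normal(235/206, 66/103)
obs 3: x=-1 → posterior Normal(187/254, 66/127)
obs 4: x=-1/4 → posterior Normal(175/302, 66/151)
obs 5: x=3/2 → posterior Normal(247/350, 66/175)
obs 6: x=-3/2 → posterior Normal(175/398, 66/199)
obs 7: x=-10 → posterior Normal(-305/446, 66/223)
obs 8: x=-9/2 → posterior Normal(-521/494, 66/247)
obs 9: x=-7 → posterior Normal(-857/542, 66/271)
obs 10: x=-5/2 → posterior Normal(-977/590, 66/295)
obs 11: x=-1/2 → posterior Normal(-91/58, 6/29)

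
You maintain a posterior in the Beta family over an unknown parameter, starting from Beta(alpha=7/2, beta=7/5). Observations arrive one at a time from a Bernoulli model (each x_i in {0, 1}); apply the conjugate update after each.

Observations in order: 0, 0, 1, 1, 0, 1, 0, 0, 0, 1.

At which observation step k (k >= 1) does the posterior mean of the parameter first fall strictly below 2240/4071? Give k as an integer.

obs 1: x=0 → posterior Beta(7/2, 12/5)
obs 2: x=0 → posterior Beta(7/2, 17/5)
obs 3: x=1 → posterior Beta(9/2, 17/5)
obs 4: x=1 → posterior Beta(11/2, 17/5)
obs 5: x=0 → posterior Beta(11/2, 22/5)
obs 6: x=1 → posterior Beta(13/2, 22/5)
obs 7: x=0 → posterior Beta(13/2, 27/5)
obs 8: x=0 → posterior Beta(13/2, 32/5)
obs 9: x=0 → posterior Beta(13/2, 37/5)
obs 10: x=1 → posterior Beta(15/2, 37/5)

k = 2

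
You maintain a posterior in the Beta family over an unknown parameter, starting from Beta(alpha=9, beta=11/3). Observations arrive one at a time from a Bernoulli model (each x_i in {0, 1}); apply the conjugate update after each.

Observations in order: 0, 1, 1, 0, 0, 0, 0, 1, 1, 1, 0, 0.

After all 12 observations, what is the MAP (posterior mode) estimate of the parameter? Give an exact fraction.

obs 1: x=0 → posterior Beta(9, 14/3)
obs 2: x=1 → posterior Beta(10, 14/3)
obs 3: x=1 → posterior Beta(11, 14/3)
obs 4: x=0 → posterior Beta(11, 17/3)
obs 5: x=0 → posterior Beta(11, 20/3)
obs 6: x=0 → posterior Beta(11, 23/3)
obs 7: x=0 → posterior Beta(11, 26/3)
obs 8: x=1 → posterior Beta(12, 26/3)
obs 9: x=1 → posterior Beta(13, 26/3)
obs 10: x=1 → posterior Beta(14, 26/3)
obs 11: x=0 → posterior Beta(14, 29/3)
obs 12: x=0 → posterior Beta(14, 32/3)

39/68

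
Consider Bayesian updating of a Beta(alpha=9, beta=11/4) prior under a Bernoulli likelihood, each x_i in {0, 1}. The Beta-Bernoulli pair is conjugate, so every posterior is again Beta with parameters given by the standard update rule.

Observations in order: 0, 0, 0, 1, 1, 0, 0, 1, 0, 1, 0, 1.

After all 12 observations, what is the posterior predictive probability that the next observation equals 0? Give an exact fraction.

39/95

obs 1: x=0 → posterior Beta(9, 15/4)
obs 2: x=0 → posterior Beta(9, 19/4)
obs 3: x=0 → posterior Beta(9, 23/4)
obs 4: x=1 → posterior Beta(10, 23/4)
obs 5: x=1 → posterior Beta(11, 23/4)
obs 6: x=0 → posterior Beta(11, 27/4)
obs 7: x=0 → posterior Beta(11, 31/4)
obs 8: x=1 → posterior Beta(12, 31/4)
obs 9: x=0 → posterior Beta(12, 35/4)
obs 10: x=1 → posterior Beta(13, 35/4)
obs 11: x=0 → posterior Beta(13, 39/4)
obs 12: x=1 → posterior Beta(14, 39/4)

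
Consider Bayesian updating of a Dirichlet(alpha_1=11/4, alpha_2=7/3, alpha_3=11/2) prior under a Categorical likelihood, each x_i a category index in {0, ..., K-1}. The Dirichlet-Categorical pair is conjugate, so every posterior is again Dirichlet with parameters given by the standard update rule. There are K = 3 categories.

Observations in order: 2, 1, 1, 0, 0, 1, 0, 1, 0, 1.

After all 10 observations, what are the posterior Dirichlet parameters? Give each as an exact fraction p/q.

obs 1: x=2 → posterior Dirichlet(11/4, 7/3, 13/2)
obs 2: x=1 → posterior Dirichlet(11/4, 10/3, 13/2)
obs 3: x=1 → posterior Dirichlet(11/4, 13/3, 13/2)
obs 4: x=0 → posterior Dirichlet(15/4, 13/3, 13/2)
obs 5: x=0 → posterior Dirichlet(19/4, 13/3, 13/2)
obs 6: x=1 → posterior Dirichlet(19/4, 16/3, 13/2)
obs 7: x=0 → posterior Dirichlet(23/4, 16/3, 13/2)
obs 8: x=1 → posterior Dirichlet(23/4, 19/3, 13/2)
obs 9: x=0 → posterior Dirichlet(27/4, 19/3, 13/2)
obs 10: x=1 → posterior Dirichlet(27/4, 22/3, 13/2)

alpha_1=27/4, alpha_2=22/3, alpha_3=13/2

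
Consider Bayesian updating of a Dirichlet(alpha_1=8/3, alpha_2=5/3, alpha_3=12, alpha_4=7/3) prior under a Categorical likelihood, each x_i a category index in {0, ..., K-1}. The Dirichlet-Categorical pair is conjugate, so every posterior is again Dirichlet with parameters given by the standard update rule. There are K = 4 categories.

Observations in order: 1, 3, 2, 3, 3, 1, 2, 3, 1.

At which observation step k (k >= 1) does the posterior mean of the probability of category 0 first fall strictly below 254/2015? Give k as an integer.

k = 3

obs 1: x=1 → posterior Dirichlet(8/3, 8/3, 12, 7/3)
obs 2: x=3 → posterior Dirichlet(8/3, 8/3, 12, 10/3)
obs 3: x=2 → posterior Dirichlet(8/3, 8/3, 13, 10/3)
obs 4: x=3 → posterior Dirichlet(8/3, 8/3, 13, 13/3)
obs 5: x=3 → posterior Dirichlet(8/3, 8/3, 13, 16/3)
obs 6: x=1 → posterior Dirichlet(8/3, 11/3, 13, 16/3)
obs 7: x=2 → posterior Dirichlet(8/3, 11/3, 14, 16/3)
obs 8: x=3 → posterior Dirichlet(8/3, 11/3, 14, 19/3)
obs 9: x=1 → posterior Dirichlet(8/3, 14/3, 14, 19/3)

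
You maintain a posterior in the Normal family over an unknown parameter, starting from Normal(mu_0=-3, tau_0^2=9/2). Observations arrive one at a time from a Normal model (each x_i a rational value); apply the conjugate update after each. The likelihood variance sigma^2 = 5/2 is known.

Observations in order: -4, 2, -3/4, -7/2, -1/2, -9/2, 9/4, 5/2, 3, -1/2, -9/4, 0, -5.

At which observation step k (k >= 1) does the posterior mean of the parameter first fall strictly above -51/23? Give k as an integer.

k = 2

obs 1: x=-4 → posterior Normal(-51/14, 45/28)
obs 2: x=2 → posterior Normal(-33/23, 45/46)
obs 3: x=-3/4 → posterior Normal(-159/128, 45/64)
obs 4: x=-7/2 → posterior Normal(-285/164, 45/82)
obs 5: x=-1/2 → posterior Normal(-303/200, 9/20)
obs 6: x=-9/2 → posterior Normal(-465/236, 45/118)
obs 7: x=9/4 → posterior Normal(-24/17, 45/136)
obs 8: x=5/2 → posterior Normal(-21/22, 45/154)
obs 9: x=3 → posterior Normal(-93/172, 45/172)
obs 10: x=-1/2 → posterior Normal(-51/95, 9/38)
obs 11: x=-9/4 → posterior Normal(-285/416, 45/208)
obs 12: x=0 → posterior Normal(-285/452, 45/226)
obs 13: x=-5 → posterior Normal(-465/488, 45/244)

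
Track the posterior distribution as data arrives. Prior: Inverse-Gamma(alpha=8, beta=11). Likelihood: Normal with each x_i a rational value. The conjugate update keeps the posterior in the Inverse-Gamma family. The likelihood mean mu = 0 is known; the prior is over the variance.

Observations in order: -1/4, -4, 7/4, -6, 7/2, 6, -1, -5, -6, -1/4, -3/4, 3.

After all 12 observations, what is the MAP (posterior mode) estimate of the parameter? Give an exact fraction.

obs 1: x=-1/4 → posterior Inverse-Gamma(17/2, 353/32)
obs 2: x=-4 → posterior Inverse-Gamma(9, 609/32)
obs 3: x=7/4 → posterior Inverse-Gamma(19/2, 329/16)
obs 4: x=-6 → posterior Inverse-Gamma(10, 617/16)
obs 5: x=7/2 → posterior Inverse-Gamma(21/2, 715/16)
obs 6: x=6 → posterior Inverse-Gamma(11, 1003/16)
obs 7: x=-1 → posterior Inverse-Gamma(23/2, 1011/16)
obs 8: x=-5 → posterior Inverse-Gamma(12, 1211/16)
obs 9: x=-6 → posterior Inverse-Gamma(25/2, 1499/16)
obs 10: x=-1/4 → posterior Inverse-Gamma(13, 2999/32)
obs 11: x=-3/4 → posterior Inverse-Gamma(27/2, 94)
obs 12: x=3 → posterior Inverse-Gamma(14, 197/2)

197/30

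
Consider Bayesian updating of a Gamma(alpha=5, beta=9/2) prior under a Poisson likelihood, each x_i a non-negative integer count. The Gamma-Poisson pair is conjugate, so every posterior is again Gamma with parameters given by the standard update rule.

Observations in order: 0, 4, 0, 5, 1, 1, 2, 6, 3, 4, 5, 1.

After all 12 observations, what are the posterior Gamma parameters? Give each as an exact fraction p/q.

alpha=37, beta=33/2

obs 1: x=0 → posterior Gamma(5, 11/2)
obs 2: x=4 → posterior Gamma(9, 13/2)
obs 3: x=0 → posterior Gamma(9, 15/2)
obs 4: x=5 → posterior Gamma(14, 17/2)
obs 5: x=1 → posterior Gamma(15, 19/2)
obs 6: x=1 → posterior Gamma(16, 21/2)
obs 7: x=2 → posterior Gamma(18, 23/2)
obs 8: x=6 → posterior Gamma(24, 25/2)
obs 9: x=3 → posterior Gamma(27, 27/2)
obs 10: x=4 → posterior Gamma(31, 29/2)
obs 11: x=5 → posterior Gamma(36, 31/2)
obs 12: x=1 → posterior Gamma(37, 33/2)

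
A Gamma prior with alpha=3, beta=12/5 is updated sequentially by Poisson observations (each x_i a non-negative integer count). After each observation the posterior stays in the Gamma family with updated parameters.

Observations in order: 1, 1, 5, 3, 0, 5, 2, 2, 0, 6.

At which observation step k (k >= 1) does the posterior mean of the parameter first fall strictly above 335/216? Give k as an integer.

obs 1: x=1 → posterior Gamma(4, 17/5)
obs 2: x=1 → posterior Gamma(5, 22/5)
obs 3: x=5 → posterior Gamma(10, 27/5)
obs 4: x=3 → posterior Gamma(13, 32/5)
obs 5: x=0 → posterior Gamma(13, 37/5)
obs 6: x=5 → posterior Gamma(18, 42/5)
obs 7: x=2 → posterior Gamma(20, 47/5)
obs 8: x=2 → posterior Gamma(22, 52/5)
obs 9: x=0 → posterior Gamma(22, 57/5)
obs 10: x=6 → posterior Gamma(28, 62/5)

k = 3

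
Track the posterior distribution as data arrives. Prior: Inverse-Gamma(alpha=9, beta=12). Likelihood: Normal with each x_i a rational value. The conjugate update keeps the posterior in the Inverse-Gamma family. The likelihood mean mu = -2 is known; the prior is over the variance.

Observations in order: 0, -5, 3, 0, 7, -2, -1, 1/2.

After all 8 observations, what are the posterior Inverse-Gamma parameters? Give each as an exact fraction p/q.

alpha=13, beta=617/8

obs 1: x=0 → posterior Inverse-Gamma(19/2, 14)
obs 2: x=-5 → posterior Inverse-Gamma(10, 37/2)
obs 3: x=3 → posterior Inverse-Gamma(21/2, 31)
obs 4: x=0 → posterior Inverse-Gamma(11, 33)
obs 5: x=7 → posterior Inverse-Gamma(23/2, 147/2)
obs 6: x=-2 → posterior Inverse-Gamma(12, 147/2)
obs 7: x=-1 → posterior Inverse-Gamma(25/2, 74)
obs 8: x=1/2 → posterior Inverse-Gamma(13, 617/8)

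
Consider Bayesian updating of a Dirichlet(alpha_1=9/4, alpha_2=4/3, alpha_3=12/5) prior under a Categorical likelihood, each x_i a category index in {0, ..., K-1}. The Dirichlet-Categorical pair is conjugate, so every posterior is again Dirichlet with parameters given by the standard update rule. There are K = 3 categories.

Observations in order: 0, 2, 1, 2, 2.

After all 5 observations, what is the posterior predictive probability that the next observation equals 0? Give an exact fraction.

obs 1: x=0 → posterior Dirichlet(13/4, 4/3, 12/5)
obs 2: x=2 → posterior Dirichlet(13/4, 4/3, 17/5)
obs 3: x=1 → posterior Dirichlet(13/4, 7/3, 17/5)
obs 4: x=2 → posterior Dirichlet(13/4, 7/3, 22/5)
obs 5: x=2 → posterior Dirichlet(13/4, 7/3, 27/5)

195/659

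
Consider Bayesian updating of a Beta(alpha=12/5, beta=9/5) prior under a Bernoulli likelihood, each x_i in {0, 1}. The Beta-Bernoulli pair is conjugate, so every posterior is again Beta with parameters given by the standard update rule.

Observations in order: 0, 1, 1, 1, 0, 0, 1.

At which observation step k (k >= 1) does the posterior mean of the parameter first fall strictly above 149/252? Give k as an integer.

obs 1: x=0 → posterior Beta(12/5, 14/5)
obs 2: x=1 → posterior Beta(17/5, 14/5)
obs 3: x=1 → posterior Beta(22/5, 14/5)
obs 4: x=1 → posterior Beta(27/5, 14/5)
obs 5: x=0 → posterior Beta(27/5, 19/5)
obs 6: x=0 → posterior Beta(27/5, 24/5)
obs 7: x=1 → posterior Beta(32/5, 24/5)

k = 3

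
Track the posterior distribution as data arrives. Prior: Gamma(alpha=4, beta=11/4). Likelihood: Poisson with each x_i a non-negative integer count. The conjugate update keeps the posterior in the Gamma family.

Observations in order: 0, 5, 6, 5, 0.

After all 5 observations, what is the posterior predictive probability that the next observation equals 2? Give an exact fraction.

obs 1: x=0 → posterior Gamma(4, 15/4)
obs 2: x=5 → posterior Gamma(9, 19/4)
obs 3: x=6 → posterior Gamma(15, 23/4)
obs 4: x=5 → posterior Gamma(20, 27/4)
obs 5: x=0 → posterior Gamma(20, 31/4)

64491890766631899075469689753696/266335422555582049846649169921875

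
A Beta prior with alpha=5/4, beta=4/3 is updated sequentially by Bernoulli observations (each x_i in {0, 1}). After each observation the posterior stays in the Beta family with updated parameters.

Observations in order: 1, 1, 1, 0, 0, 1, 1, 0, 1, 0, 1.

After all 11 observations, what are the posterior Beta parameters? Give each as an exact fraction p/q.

alpha=33/4, beta=16/3

obs 1: x=1 → posterior Beta(9/4, 4/3)
obs 2: x=1 → posterior Beta(13/4, 4/3)
obs 3: x=1 → posterior Beta(17/4, 4/3)
obs 4: x=0 → posterior Beta(17/4, 7/3)
obs 5: x=0 → posterior Beta(17/4, 10/3)
obs 6: x=1 → posterior Beta(21/4, 10/3)
obs 7: x=1 → posterior Beta(25/4, 10/3)
obs 8: x=0 → posterior Beta(25/4, 13/3)
obs 9: x=1 → posterior Beta(29/4, 13/3)
obs 10: x=0 → posterior Beta(29/4, 16/3)
obs 11: x=1 → posterior Beta(33/4, 16/3)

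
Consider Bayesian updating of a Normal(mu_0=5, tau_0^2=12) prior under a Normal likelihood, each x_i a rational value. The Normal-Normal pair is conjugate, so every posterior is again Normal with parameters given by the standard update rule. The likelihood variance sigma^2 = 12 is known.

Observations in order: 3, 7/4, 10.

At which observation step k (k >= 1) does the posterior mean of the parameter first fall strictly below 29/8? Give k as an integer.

obs 1: x=3 → posterior Normal(4, 6)
obs 2: x=7/4 → posterior Normal(13/4, 4)
obs 3: x=10 → posterior Normal(79/16, 3)

k = 2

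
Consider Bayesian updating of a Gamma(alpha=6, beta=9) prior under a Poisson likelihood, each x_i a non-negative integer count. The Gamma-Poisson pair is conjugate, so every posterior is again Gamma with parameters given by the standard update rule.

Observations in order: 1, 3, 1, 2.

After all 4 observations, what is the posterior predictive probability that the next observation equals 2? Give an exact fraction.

obs 1: x=1 → posterior Gamma(7, 10)
obs 2: x=3 → posterior Gamma(10, 11)
obs 3: x=1 → posterior Gamma(11, 12)
obs 4: x=2 → posterior Gamma(13, 13)

3937376385699289/22224013651116032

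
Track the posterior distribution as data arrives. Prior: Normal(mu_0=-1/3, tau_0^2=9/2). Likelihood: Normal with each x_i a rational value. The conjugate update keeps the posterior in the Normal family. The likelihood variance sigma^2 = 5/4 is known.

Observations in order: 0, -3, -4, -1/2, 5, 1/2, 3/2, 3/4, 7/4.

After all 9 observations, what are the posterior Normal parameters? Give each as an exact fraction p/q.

mu_0=103/501, tau_0^2=45/334

obs 1: x=0 → posterior Normal(-5/69, 45/46)
obs 2: x=-3 → posterior Normal(-167/123, 45/82)
obs 3: x=-4 → posterior Normal(-383/177, 45/118)
obs 4: x=-1/2 → posterior Normal(-410/231, 45/154)
obs 5: x=5 → posterior Normal(-28/57, 9/38)
obs 6: x=1/2 → posterior Normal(-1/3, 45/226)
obs 7: x=3/2 → posterior Normal(-32/393, 45/262)
obs 8: x=3/4 → posterior Normal(17/894, 45/298)
obs 9: x=7/4 → posterior Normal(103/501, 45/334)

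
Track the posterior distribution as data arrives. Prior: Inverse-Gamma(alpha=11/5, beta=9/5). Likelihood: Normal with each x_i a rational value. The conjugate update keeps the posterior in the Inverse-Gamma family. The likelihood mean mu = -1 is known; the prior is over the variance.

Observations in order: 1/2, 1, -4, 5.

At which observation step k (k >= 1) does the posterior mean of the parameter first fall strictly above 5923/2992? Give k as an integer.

k = 2

obs 1: x=1/2 → posterior Inverse-Gamma(27/10, 117/40)
obs 2: x=1 → posterior Inverse-Gamma(16/5, 197/40)
obs 3: x=-4 → posterior Inverse-Gamma(37/10, 377/40)
obs 4: x=5 → posterior Inverse-Gamma(21/5, 1097/40)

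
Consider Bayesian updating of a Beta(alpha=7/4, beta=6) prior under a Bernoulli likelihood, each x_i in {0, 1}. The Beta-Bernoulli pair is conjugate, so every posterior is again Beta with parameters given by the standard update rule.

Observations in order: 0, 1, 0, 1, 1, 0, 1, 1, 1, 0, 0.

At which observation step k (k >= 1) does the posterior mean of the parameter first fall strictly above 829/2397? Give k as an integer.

k = 5

obs 1: x=0 → posterior Beta(7/4, 7)
obs 2: x=1 → posterior Beta(11/4, 7)
obs 3: x=0 → posterior Beta(11/4, 8)
obs 4: x=1 → posterior Beta(15/4, 8)
obs 5: x=1 → posterior Beta(19/4, 8)
obs 6: x=0 → posterior Beta(19/4, 9)
obs 7: x=1 → posterior Beta(23/4, 9)
obs 8: x=1 → posterior Beta(27/4, 9)
obs 9: x=1 → posterior Beta(31/4, 9)
obs 10: x=0 → posterior Beta(31/4, 10)
obs 11: x=0 → posterior Beta(31/4, 11)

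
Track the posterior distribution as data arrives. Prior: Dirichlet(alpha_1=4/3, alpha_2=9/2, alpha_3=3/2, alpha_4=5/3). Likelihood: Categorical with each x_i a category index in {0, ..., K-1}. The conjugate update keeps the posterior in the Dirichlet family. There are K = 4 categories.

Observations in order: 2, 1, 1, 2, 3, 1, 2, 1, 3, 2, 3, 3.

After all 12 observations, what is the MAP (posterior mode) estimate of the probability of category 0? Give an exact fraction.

obs 1: x=2 → posterior Dirichlet(4/3, 9/2, 5/2, 5/3)
obs 2: x=1 → posterior Dirichlet(4/3, 11/2, 5/2, 5/3)
obs 3: x=1 → posterior Dirichlet(4/3, 13/2, 5/2, 5/3)
obs 4: x=2 → posterior Dirichlet(4/3, 13/2, 7/2, 5/3)
obs 5: x=3 → posterior Dirichlet(4/3, 13/2, 7/2, 8/3)
obs 6: x=1 → posterior Dirichlet(4/3, 15/2, 7/2, 8/3)
obs 7: x=2 → posterior Dirichlet(4/3, 15/2, 9/2, 8/3)
obs 8: x=1 → posterior Dirichlet(4/3, 17/2, 9/2, 8/3)
obs 9: x=3 → posterior Dirichlet(4/3, 17/2, 9/2, 11/3)
obs 10: x=2 → posterior Dirichlet(4/3, 17/2, 11/2, 11/3)
obs 11: x=3 → posterior Dirichlet(4/3, 17/2, 11/2, 14/3)
obs 12: x=3 → posterior Dirichlet(4/3, 17/2, 11/2, 17/3)

1/51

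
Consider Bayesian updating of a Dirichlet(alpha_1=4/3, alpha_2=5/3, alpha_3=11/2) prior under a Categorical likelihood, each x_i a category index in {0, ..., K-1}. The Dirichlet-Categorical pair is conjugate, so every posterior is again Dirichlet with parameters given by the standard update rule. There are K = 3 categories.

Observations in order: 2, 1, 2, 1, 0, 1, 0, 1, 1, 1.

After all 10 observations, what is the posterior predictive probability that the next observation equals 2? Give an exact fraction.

15/37

obs 1: x=2 → posterior Dirichlet(4/3, 5/3, 13/2)
obs 2: x=1 → posterior Dirichlet(4/3, 8/3, 13/2)
obs 3: x=2 → posterior Dirichlet(4/3, 8/3, 15/2)
obs 4: x=1 → posterior Dirichlet(4/3, 11/3, 15/2)
obs 5: x=0 → posterior Dirichlet(7/3, 11/3, 15/2)
obs 6: x=1 → posterior Dirichlet(7/3, 14/3, 15/2)
obs 7: x=0 → posterior Dirichlet(10/3, 14/3, 15/2)
obs 8: x=1 → posterior Dirichlet(10/3, 17/3, 15/2)
obs 9: x=1 → posterior Dirichlet(10/3, 20/3, 15/2)
obs 10: x=1 → posterior Dirichlet(10/3, 23/3, 15/2)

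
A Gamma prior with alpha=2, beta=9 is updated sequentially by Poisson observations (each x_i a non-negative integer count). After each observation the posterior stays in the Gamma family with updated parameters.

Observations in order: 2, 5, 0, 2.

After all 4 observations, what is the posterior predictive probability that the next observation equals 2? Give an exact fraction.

59141293003221/396857386627072

obs 1: x=2 → posterior Gamma(4, 10)
obs 2: x=5 → posterior Gamma(9, 11)
obs 3: x=0 → posterior Gamma(9, 12)
obs 4: x=2 → posterior Gamma(11, 13)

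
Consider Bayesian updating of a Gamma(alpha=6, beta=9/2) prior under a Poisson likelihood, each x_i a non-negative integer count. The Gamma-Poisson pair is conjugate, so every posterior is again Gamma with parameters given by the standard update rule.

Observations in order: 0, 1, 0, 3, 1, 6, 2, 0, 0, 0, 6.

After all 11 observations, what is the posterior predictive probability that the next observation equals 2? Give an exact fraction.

obs 1: x=0 → posterior Gamma(6, 11/2)
obs 2: x=1 → posterior Gamma(7, 13/2)
obs 3: x=0 → posterior Gamma(7, 15/2)
obs 4: x=3 → posterior Gamma(10, 17/2)
obs 5: x=1 → posterior Gamma(11, 19/2)
obs 6: x=6 → posterior Gamma(17, 21/2)
obs 7: x=2 → posterior Gamma(19, 23/2)
obs 8: x=0 → posterior Gamma(19, 25/2)
obs 9: x=0 → posterior Gamma(19, 27/2)
obs 10: x=0 → posterior Gamma(19, 29/2)
obs 11: x=6 → posterior Gamma(25, 31/2)

25002630236910765833988508198398231976300/99971538734896047460249499950752967950177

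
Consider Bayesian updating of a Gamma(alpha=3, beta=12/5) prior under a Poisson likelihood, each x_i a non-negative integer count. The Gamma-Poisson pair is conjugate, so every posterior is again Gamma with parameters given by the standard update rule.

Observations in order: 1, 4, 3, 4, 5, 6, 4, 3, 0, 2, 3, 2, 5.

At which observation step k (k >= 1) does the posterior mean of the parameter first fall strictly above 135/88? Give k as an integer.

obs 1: x=1 → posterior Gamma(4, 17/5)
obs 2: x=4 → posterior Gamma(8, 22/5)
obs 3: x=3 → posterior Gamma(11, 27/5)
obs 4: x=4 → posterior Gamma(15, 32/5)
obs 5: x=5 → posterior Gamma(20, 37/5)
obs 6: x=6 → posterior Gamma(26, 42/5)
obs 7: x=4 → posterior Gamma(30, 47/5)
obs 8: x=3 → posterior Gamma(33, 52/5)
obs 9: x=0 → posterior Gamma(33, 57/5)
obs 10: x=2 → posterior Gamma(35, 62/5)
obs 11: x=3 → posterior Gamma(38, 67/5)
obs 12: x=2 → posterior Gamma(40, 72/5)
obs 13: x=5 → posterior Gamma(45, 77/5)

k = 2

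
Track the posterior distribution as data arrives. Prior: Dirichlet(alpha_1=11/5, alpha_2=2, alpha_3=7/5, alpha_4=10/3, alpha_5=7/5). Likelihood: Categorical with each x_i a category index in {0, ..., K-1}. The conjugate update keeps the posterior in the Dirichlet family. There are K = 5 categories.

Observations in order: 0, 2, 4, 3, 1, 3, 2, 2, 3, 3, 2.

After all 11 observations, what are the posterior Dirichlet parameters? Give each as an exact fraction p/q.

alpha_1=16/5, alpha_2=3, alpha_3=27/5, alpha_4=22/3, alpha_5=12/5

obs 1: x=0 → posterior Dirichlet(16/5, 2, 7/5, 10/3, 7/5)
obs 2: x=2 → posterior Dirichlet(16/5, 2, 12/5, 10/3, 7/5)
obs 3: x=4 → posterior Dirichlet(16/5, 2, 12/5, 10/3, 12/5)
obs 4: x=3 → posterior Dirichlet(16/5, 2, 12/5, 13/3, 12/5)
obs 5: x=1 → posterior Dirichlet(16/5, 3, 12/5, 13/3, 12/5)
obs 6: x=3 → posterior Dirichlet(16/5, 3, 12/5, 16/3, 12/5)
obs 7: x=2 → posterior Dirichlet(16/5, 3, 17/5, 16/3, 12/5)
obs 8: x=2 → posterior Dirichlet(16/5, 3, 22/5, 16/3, 12/5)
obs 9: x=3 → posterior Dirichlet(16/5, 3, 22/5, 19/3, 12/5)
obs 10: x=3 → posterior Dirichlet(16/5, 3, 22/5, 22/3, 12/5)
obs 11: x=2 → posterior Dirichlet(16/5, 3, 27/5, 22/3, 12/5)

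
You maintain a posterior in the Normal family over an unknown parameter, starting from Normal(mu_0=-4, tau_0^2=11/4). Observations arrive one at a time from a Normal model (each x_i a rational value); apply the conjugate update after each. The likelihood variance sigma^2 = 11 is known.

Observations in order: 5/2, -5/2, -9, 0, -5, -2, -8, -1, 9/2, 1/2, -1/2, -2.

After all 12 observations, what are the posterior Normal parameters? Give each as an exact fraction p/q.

obs 1: x=5/2 → posterior Normal(-27/10, 11/5)
obs 2: x=-5/2 → posterior Normal(-8/3, 11/6)
obs 3: x=-9 → posterior Normal(-25/7, 11/7)
obs 4: x=0 → posterior Normal(-25/8, 11/8)
obs 5: x=-5 → posterior Normal(-10/3, 11/9)
obs 6: x=-2 → posterior Normal(-16/5, 11/10)
obs 7: x=-8 → posterior Normal(-40/11, 1)
obs 8: x=-1 → posterior Normal(-41/12, 11/12)
obs 9: x=9/2 → posterior Normal(-73/26, 11/13)
obs 10: x=1/2 → posterior Normal(-18/7, 11/14)
obs 11: x=-1/2 → posterior Normal(-73/30, 11/15)
obs 12: x=-2 → posterior Normal(-77/32, 11/16)

mu_0=-77/32, tau_0^2=11/16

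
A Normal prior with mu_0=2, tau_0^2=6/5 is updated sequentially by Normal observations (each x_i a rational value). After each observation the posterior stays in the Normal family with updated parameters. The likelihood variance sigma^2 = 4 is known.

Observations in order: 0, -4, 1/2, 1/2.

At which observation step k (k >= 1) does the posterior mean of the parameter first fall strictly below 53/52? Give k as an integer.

obs 1: x=0 → posterior Normal(20/13, 12/13)
obs 2: x=-4 → posterior Normal(1/2, 3/4)
obs 3: x=1/2 → posterior Normal(1/2, 12/19)
obs 4: x=1/2 → posterior Normal(1/2, 6/11)

k = 2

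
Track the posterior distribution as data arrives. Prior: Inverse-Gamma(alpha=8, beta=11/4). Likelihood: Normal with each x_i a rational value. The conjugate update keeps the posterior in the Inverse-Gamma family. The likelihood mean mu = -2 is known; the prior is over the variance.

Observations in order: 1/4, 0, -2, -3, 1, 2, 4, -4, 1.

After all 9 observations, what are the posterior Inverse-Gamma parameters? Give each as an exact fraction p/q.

alpha=25/2, beta=1433/32

obs 1: x=1/4 → posterior Inverse-Gamma(17/2, 169/32)
obs 2: x=0 → posterior Inverse-Gamma(9, 233/32)
obs 3: x=-2 → posterior Inverse-Gamma(19/2, 233/32)
obs 4: x=-3 → posterior Inverse-Gamma(10, 249/32)
obs 5: x=1 → posterior Inverse-Gamma(21/2, 393/32)
obs 6: x=2 → posterior Inverse-Gamma(11, 649/32)
obs 7: x=4 → posterior Inverse-Gamma(23/2, 1225/32)
obs 8: x=-4 → posterior Inverse-Gamma(12, 1289/32)
obs 9: x=1 → posterior Inverse-Gamma(25/2, 1433/32)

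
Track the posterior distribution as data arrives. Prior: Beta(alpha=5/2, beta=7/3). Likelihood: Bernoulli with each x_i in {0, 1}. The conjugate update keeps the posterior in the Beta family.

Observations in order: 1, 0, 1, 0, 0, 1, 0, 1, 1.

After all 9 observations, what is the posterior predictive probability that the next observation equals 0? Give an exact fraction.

38/83

obs 1: x=1 → posterior Beta(7/2, 7/3)
obs 2: x=0 → posterior Beta(7/2, 10/3)
obs 3: x=1 → posterior Beta(9/2, 10/3)
obs 4: x=0 → posterior Beta(9/2, 13/3)
obs 5: x=0 → posterior Beta(9/2, 16/3)
obs 6: x=1 → posterior Beta(11/2, 16/3)
obs 7: x=0 → posterior Beta(11/2, 19/3)
obs 8: x=1 → posterior Beta(13/2, 19/3)
obs 9: x=1 → posterior Beta(15/2, 19/3)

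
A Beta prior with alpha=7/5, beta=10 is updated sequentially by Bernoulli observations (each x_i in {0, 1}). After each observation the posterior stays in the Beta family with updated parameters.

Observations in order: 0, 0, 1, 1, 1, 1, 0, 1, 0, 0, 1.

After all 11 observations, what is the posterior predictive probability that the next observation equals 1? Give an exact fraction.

obs 1: x=0 → posterior Beta(7/5, 11)
obs 2: x=0 → posterior Beta(7/5, 12)
obs 3: x=1 → posterior Beta(12/5, 12)
obs 4: x=1 → posterior Beta(17/5, 12)
obs 5: x=1 → posterior Beta(22/5, 12)
obs 6: x=1 → posterior Beta(27/5, 12)
obs 7: x=0 → posterior Beta(27/5, 13)
obs 8: x=1 → posterior Beta(32/5, 13)
obs 9: x=0 → posterior Beta(32/5, 14)
obs 10: x=0 → posterior Beta(32/5, 15)
obs 11: x=1 → posterior Beta(37/5, 15)

37/112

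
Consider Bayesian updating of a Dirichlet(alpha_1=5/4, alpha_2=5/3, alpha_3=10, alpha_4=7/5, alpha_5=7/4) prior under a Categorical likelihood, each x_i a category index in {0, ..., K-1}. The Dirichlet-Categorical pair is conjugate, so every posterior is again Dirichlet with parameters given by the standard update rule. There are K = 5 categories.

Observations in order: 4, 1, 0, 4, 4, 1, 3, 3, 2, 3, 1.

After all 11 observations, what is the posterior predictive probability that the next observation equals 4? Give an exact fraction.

285/1624

obs 1: x=4 → posterior Dirichlet(5/4, 5/3, 10, 7/5, 11/4)
obs 2: x=1 → posterior Dirichlet(5/4, 8/3, 10, 7/5, 11/4)
obs 3: x=0 → posterior Dirichlet(9/4, 8/3, 10, 7/5, 11/4)
obs 4: x=4 → posterior Dirichlet(9/4, 8/3, 10, 7/5, 15/4)
obs 5: x=4 → posterior Dirichlet(9/4, 8/3, 10, 7/5, 19/4)
obs 6: x=1 → posterior Dirichlet(9/4, 11/3, 10, 7/5, 19/4)
obs 7: x=3 → posterior Dirichlet(9/4, 11/3, 10, 12/5, 19/4)
obs 8: x=3 → posterior Dirichlet(9/4, 11/3, 10, 17/5, 19/4)
obs 9: x=2 → posterior Dirichlet(9/4, 11/3, 11, 17/5, 19/4)
obs 10: x=3 → posterior Dirichlet(9/4, 11/3, 11, 22/5, 19/4)
obs 11: x=1 → posterior Dirichlet(9/4, 14/3, 11, 22/5, 19/4)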